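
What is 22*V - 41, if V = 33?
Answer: 685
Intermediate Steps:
22*V - 41 = 22*33 - 41 = 726 - 41 = 685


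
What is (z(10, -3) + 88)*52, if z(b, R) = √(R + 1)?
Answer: 4576 + 52*I*√2 ≈ 4576.0 + 73.539*I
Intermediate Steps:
z(b, R) = √(1 + R)
(z(10, -3) + 88)*52 = (√(1 - 3) + 88)*52 = (√(-2) + 88)*52 = (I*√2 + 88)*52 = (88 + I*√2)*52 = 4576 + 52*I*√2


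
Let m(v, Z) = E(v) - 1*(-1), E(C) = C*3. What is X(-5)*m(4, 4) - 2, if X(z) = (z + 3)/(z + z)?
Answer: 3/5 ≈ 0.60000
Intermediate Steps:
E(C) = 3*C
m(v, Z) = 1 + 3*v (m(v, Z) = 3*v - 1*(-1) = 3*v + 1 = 1 + 3*v)
X(z) = (3 + z)/(2*z) (X(z) = (3 + z)/((2*z)) = (3 + z)*(1/(2*z)) = (3 + z)/(2*z))
X(-5)*m(4, 4) - 2 = ((1/2)*(3 - 5)/(-5))*(1 + 3*4) - 2 = ((1/2)*(-1/5)*(-2))*(1 + 12) - 2 = (1/5)*13 - 2 = 13/5 - 2 = 3/5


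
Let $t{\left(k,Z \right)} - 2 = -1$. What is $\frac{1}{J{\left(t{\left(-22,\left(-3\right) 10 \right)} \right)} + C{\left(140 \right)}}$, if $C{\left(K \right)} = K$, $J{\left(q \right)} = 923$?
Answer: $\frac{1}{1063} \approx 0.00094073$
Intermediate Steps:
$t{\left(k,Z \right)} = 1$ ($t{\left(k,Z \right)} = 2 - 1 = 1$)
$\frac{1}{J{\left(t{\left(-22,\left(-3\right) 10 \right)} \right)} + C{\left(140 \right)}} = \frac{1}{923 + 140} = \frac{1}{1063}$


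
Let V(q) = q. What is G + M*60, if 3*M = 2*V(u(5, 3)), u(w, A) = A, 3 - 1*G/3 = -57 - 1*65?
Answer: 495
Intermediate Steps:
G = 375 (G = 9 - 3*(-57 - 1*65) = 9 - 3*(-57 - 65) = 9 - 3*(-122) = 9 + 366 = 375)
M = 2 (M = (2*3)/3 = (⅓)*6 = 2)
G + M*60 = 375 + 2*60 = 375 + 120 = 495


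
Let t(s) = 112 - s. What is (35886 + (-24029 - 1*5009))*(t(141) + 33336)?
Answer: 228086336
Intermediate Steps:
(35886 + (-24029 - 1*5009))*(t(141) + 33336) = (35886 + (-24029 - 1*5009))*((112 - 1*141) + 33336) = (35886 + (-24029 - 5009))*((112 - 141) + 33336) = (35886 - 29038)*(-29 + 33336) = 6848*33307 = 228086336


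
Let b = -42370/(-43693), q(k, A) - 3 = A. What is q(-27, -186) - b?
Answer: -8038189/43693 ≈ -183.97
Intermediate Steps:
q(k, A) = 3 + A
b = 42370/43693 (b = -42370*(-1/43693) = 42370/43693 ≈ 0.96972)
q(-27, -186) - b = (3 - 186) - 1*42370/43693 = -183 - 42370/43693 = -8038189/43693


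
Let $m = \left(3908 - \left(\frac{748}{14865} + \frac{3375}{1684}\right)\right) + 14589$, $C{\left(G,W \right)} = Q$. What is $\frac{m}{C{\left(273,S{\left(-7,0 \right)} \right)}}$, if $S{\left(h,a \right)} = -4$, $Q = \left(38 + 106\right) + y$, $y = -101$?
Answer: $\frac{462977683013}{1076404380} \approx 430.12$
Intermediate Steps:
$Q = 43$ ($Q = \left(38 + 106\right) - 101 = 144 - 101 = 43$)
$C{\left(G,W \right)} = 43$
$m = \frac{462977683013}{25032660}$ ($m = \left(3908 - \frac{51429007}{25032660}\right) + 14589 = \frac{97776206273}{25032660} + 14589 = \frac{462977683013}{25032660} \approx 18495.0$)
$\frac{m}{C{\left(273,S{\left(-7,0 \right)} \right)}} = \frac{462977683013}{25032660 \cdot 43} = \frac{462977683013}{25032660} \cdot \frac{1}{43} = \frac{462977683013}{1076404380}$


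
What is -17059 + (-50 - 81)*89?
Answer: -28718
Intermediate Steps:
-17059 + (-50 - 81)*89 = -17059 - 131*89 = -17059 - 11659 = -28718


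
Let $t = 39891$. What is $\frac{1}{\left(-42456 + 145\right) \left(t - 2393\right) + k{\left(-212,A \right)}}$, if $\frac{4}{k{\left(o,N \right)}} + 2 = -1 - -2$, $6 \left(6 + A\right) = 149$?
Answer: $- \frac{1}{1586577882} \approx -6.3029 \cdot 10^{-10}$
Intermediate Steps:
$A = \frac{113}{6}$ ($A = -6 + \frac{1}{6} \cdot 149 = -6 + \frac{149}{6} = \frac{113}{6} \approx 18.833$)
$k{\left(o,N \right)} = -4$ ($k{\left(o,N \right)} = \frac{4}{-2 - -1} = \frac{4}{-2 + \left(-1 + 2\right)} = \frac{4}{-2 + 1} = \frac{4}{-1} = 4 \left(-1\right) = -4$)
$\frac{1}{\left(-42456 + 145\right) \left(t - 2393\right) + k{\left(-212,A \right)}} = \frac{1}{\left(-42456 + 145\right) \left(39891 - 2393\right) - 4} = \frac{1}{\left(-42311\right) 37498 - 4} = \frac{1}{-1586577878 - 4} = \frac{1}{-1586577882} = - \frac{1}{1586577882}$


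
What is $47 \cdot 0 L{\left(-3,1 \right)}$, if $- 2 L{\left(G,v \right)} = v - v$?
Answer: $0$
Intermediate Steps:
$L{\left(G,v \right)} = 0$ ($L{\left(G,v \right)} = - \frac{v - v}{2} = \left(- \frac{1}{2}\right) 0 = 0$)
$47 \cdot 0 L{\left(-3,1 \right)} = 47 \cdot 0 \cdot 0 = 0 \cdot 0 = 0$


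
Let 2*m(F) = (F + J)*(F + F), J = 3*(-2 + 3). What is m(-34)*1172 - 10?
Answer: 1235278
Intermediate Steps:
J = 3 (J = 3*1 = 3)
m(F) = F*(3 + F) (m(F) = ((F + 3)*(F + F))/2 = ((3 + F)*(2*F))/2 = (2*F*(3 + F))/2 = F*(3 + F))
m(-34)*1172 - 10 = -34*(3 - 34)*1172 - 10 = -34*(-31)*1172 - 10 = 1054*1172 - 10 = 1235288 - 10 = 1235278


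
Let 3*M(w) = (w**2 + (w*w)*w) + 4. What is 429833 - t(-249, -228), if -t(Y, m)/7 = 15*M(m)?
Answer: -412582907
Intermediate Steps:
M(w) = 4/3 + w**2/3 + w**3/3 (M(w) = ((w**2 + (w*w)*w) + 4)/3 = ((w**2 + w**2*w) + 4)/3 = ((w**2 + w**3) + 4)/3 = (4 + w**2 + w**3)/3 = 4/3 + w**2/3 + w**3/3)
t(Y, m) = -140 - 35*m**2 - 35*m**3 (t(Y, m) = -105*(4/3 + m**2/3 + m**3/3) = -7*(20 + 5*m**2 + 5*m**3) = -140 - 35*m**2 - 35*m**3)
429833 - t(-249, -228) = 429833 - (-140 - 35*(-228)**2 - 35*(-228)**3) = 429833 - (-140 - 35*51984 - 35*(-11852352)) = 429833 - (-140 - 1819440 + 414832320) = 429833 - 1*413012740 = 429833 - 413012740 = -412582907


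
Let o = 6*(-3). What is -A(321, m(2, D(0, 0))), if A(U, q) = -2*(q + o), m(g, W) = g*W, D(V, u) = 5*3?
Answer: 24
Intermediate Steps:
o = -18
D(V, u) = 15
m(g, W) = W*g
A(U, q) = 36 - 2*q (A(U, q) = -2*(q - 18) = -2*(-18 + q) = 36 - 2*q)
-A(321, m(2, D(0, 0))) = -(36 - 30*2) = -(36 - 2*30) = -(36 - 60) = -1*(-24) = 24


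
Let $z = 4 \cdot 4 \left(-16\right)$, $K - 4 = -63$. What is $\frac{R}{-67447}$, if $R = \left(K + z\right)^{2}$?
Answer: $- \frac{99225}{67447} \approx -1.4712$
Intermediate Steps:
$K = -59$ ($K = 4 - 63 = -59$)
$z = -256$ ($z = 16 \left(-16\right) = -256$)
$R = 99225$ ($R = \left(-59 - 256\right)^{2} = \left(-315\right)^{2} = 99225$)
$\frac{R}{-67447} = \frac{99225}{-67447} = 99225 \left(- \frac{1}{67447}\right) = - \frac{99225}{67447}$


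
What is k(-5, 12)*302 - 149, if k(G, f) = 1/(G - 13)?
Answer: -1492/9 ≈ -165.78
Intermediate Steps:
k(G, f) = 1/(-13 + G)
k(-5, 12)*302 - 149 = 302/(-13 - 5) - 149 = 302/(-18) - 149 = -1/18*302 - 149 = -151/9 - 149 = -1492/9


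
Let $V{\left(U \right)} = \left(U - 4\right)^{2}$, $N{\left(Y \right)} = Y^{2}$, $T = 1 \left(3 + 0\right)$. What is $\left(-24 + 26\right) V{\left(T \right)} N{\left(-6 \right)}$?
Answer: $72$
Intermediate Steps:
$T = 3$ ($T = 1 \cdot 3 = 3$)
$V{\left(U \right)} = \left(-4 + U\right)^{2}$
$\left(-24 + 26\right) V{\left(T \right)} N{\left(-6 \right)} = \left(-24 + 26\right) \left(-4 + 3\right)^{2} \left(-6\right)^{2} = 2 \left(-1\right)^{2} \cdot 36 = 2 \cdot 1 \cdot 36 = 2 \cdot 36 = 72$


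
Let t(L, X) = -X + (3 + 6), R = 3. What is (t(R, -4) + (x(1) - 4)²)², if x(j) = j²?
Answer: 484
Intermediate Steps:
t(L, X) = 9 - X (t(L, X) = -X + 9 = 9 - X)
(t(R, -4) + (x(1) - 4)²)² = ((9 - 1*(-4)) + (1² - 4)²)² = ((9 + 4) + (1 - 4)²)² = (13 + (-3)²)² = (13 + 9)² = 22² = 484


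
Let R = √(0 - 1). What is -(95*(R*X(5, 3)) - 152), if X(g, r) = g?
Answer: 152 - 475*I ≈ 152.0 - 475.0*I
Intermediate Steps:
R = I (R = √(-1) = I ≈ 1.0*I)
-(95*(R*X(5, 3)) - 152) = -(95*(I*5) - 152) = -(95*(5*I) - 152) = -(475*I - 152) = -(-152 + 475*I) = 152 - 475*I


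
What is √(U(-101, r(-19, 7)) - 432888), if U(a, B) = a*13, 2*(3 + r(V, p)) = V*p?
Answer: I*√434201 ≈ 658.94*I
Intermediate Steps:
r(V, p) = -3 + V*p/2 (r(V, p) = -3 + (V*p)/2 = -3 + V*p/2)
U(a, B) = 13*a
√(U(-101, r(-19, 7)) - 432888) = √(13*(-101) - 432888) = √(-1313 - 432888) = √(-434201) = I*√434201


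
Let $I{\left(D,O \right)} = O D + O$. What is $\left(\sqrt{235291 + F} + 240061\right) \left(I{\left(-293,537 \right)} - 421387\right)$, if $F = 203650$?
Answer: $-138801109651 - 578191 \sqrt{438941} \approx -1.3918 \cdot 10^{11}$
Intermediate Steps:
$I{\left(D,O \right)} = O + D O$ ($I{\left(D,O \right)} = D O + O = O + D O$)
$\left(\sqrt{235291 + F} + 240061\right) \left(I{\left(-293,537 \right)} - 421387\right) = \left(\sqrt{235291 + 203650} + 240061\right) \left(537 \left(1 - 293\right) - 421387\right) = \left(\sqrt{438941} + 240061\right) \left(537 \left(-292\right) - 421387\right) = \left(240061 + \sqrt{438941}\right) \left(-156804 - 421387\right) = \left(240061 + \sqrt{438941}\right) \left(-578191\right) = -138801109651 - 578191 \sqrt{438941}$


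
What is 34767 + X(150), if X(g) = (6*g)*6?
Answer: 40167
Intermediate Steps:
X(g) = 36*g
34767 + X(150) = 34767 + 36*150 = 34767 + 5400 = 40167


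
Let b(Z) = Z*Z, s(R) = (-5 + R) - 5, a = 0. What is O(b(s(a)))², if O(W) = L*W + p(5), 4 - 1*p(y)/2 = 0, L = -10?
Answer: 984064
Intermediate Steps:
p(y) = 8 (p(y) = 8 - 2*0 = 8 + 0 = 8)
s(R) = -10 + R
b(Z) = Z²
O(W) = 8 - 10*W (O(W) = -10*W + 8 = 8 - 10*W)
O(b(s(a)))² = (8 - 10*(-10 + 0)²)² = (8 - 10*(-10)²)² = (8 - 10*100)² = (8 - 1000)² = (-992)² = 984064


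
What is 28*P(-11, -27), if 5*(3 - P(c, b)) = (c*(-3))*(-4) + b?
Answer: 4872/5 ≈ 974.40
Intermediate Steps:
P(c, b) = 3 - 12*c/5 - b/5 (P(c, b) = 3 - ((c*(-3))*(-4) + b)/5 = 3 - (-3*c*(-4) + b)/5 = 3 - (12*c + b)/5 = 3 - (b + 12*c)/5 = 3 + (-12*c/5 - b/5) = 3 - 12*c/5 - b/5)
28*P(-11, -27) = 28*(3 - 12/5*(-11) - ⅕*(-27)) = 28*(3 + 132/5 + 27/5) = 28*(174/5) = 4872/5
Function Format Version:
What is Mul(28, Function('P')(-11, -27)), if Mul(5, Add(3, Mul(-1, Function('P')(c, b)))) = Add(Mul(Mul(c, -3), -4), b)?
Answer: Rational(4872, 5) ≈ 974.40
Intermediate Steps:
Function('P')(c, b) = Add(3, Mul(Rational(-12, 5), c), Mul(Rational(-1, 5), b)) (Function('P')(c, b) = Add(3, Mul(Rational(-1, 5), Add(Mul(Mul(c, -3), -4), b))) = Add(3, Mul(Rational(-1, 5), Add(Mul(Mul(-3, c), -4), b))) = Add(3, Mul(Rational(-1, 5), Add(Mul(12, c), b))) = Add(3, Mul(Rational(-1, 5), Add(b, Mul(12, c)))) = Add(3, Add(Mul(Rational(-12, 5), c), Mul(Rational(-1, 5), b))) = Add(3, Mul(Rational(-12, 5), c), Mul(Rational(-1, 5), b)))
Mul(28, Function('P')(-11, -27)) = Mul(28, Add(3, Mul(Rational(-12, 5), -11), Mul(Rational(-1, 5), -27))) = Mul(28, Add(3, Rational(132, 5), Rational(27, 5))) = Mul(28, Rational(174, 5)) = Rational(4872, 5)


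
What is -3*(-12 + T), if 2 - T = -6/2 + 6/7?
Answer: 165/7 ≈ 23.571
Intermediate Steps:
T = 29/7 (T = 2 - (-6/2 + 6/7) = 2 - (-6*½ + 6*(⅐)) = 2 - (-3 + 6/7) = 2 - 1*(-15/7) = 2 + 15/7 = 29/7 ≈ 4.1429)
-3*(-12 + T) = -3*(-12 + 29/7) = -3*(-55/7) = 165/7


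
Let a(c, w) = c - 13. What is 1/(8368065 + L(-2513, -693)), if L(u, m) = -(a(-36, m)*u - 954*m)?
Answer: 1/7583806 ≈ 1.3186e-7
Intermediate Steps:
a(c, w) = -13 + c
L(u, m) = 49*u + 954*m (L(u, m) = -((-13 - 36)*u - 954*m) = -(-49*u - 954*m) = -(-954*m - 49*u) = 49*u + 954*m)
1/(8368065 + L(-2513, -693)) = 1/(8368065 + (49*(-2513) + 954*(-693))) = 1/(8368065 + (-123137 - 661122)) = 1/(8368065 - 784259) = 1/7583806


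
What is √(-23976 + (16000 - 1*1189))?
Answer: I*√9165 ≈ 95.734*I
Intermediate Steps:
√(-23976 + (16000 - 1*1189)) = √(-23976 + (16000 - 1189)) = √(-23976 + 14811) = √(-9165) = I*√9165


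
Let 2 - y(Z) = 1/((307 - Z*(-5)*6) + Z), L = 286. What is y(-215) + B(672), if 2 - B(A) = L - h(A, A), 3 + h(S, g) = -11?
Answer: -1881967/6358 ≈ -296.00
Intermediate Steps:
h(S, g) = -14 (h(S, g) = -3 - 11 = -14)
B(A) = -298 (B(A) = 2 - (286 - 1*(-14)) = 2 - (286 + 14) = 2 - 1*300 = 2 - 300 = -298)
y(Z) = 2 - 1/(307 + 31*Z) (y(Z) = 2 - 1/((307 - Z*(-5)*6) + Z) = 2 - 1/((307 - (-5*Z)*6) + Z) = 2 - 1/((307 - (-30)*Z) + Z) = 2 - 1/((307 + 30*Z) + Z) = 2 - 1/(307 + 31*Z))
y(-215) + B(672) = (613 + 62*(-215))/(307 + 31*(-215)) - 298 = (613 - 13330)/(307 - 6665) - 298 = -12717/(-6358) - 298 = -1/6358*(-12717) - 298 = 12717/6358 - 298 = -1881967/6358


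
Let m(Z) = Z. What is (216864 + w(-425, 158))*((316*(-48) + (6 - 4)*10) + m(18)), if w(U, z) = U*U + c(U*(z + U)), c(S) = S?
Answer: -7730885320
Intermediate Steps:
w(U, z) = U**2 + U*(U + z) (w(U, z) = U*U + U*(z + U) = U**2 + U*(U + z))
(216864 + w(-425, 158))*((316*(-48) + (6 - 4)*10) + m(18)) = (216864 - 425*(158 + 2*(-425)))*((316*(-48) + (6 - 4)*10) + 18) = (216864 - 425*(158 - 850))*((-15168 + 2*10) + 18) = (216864 - 425*(-692))*((-15168 + 20) + 18) = (216864 + 294100)*(-15148 + 18) = 510964*(-15130) = -7730885320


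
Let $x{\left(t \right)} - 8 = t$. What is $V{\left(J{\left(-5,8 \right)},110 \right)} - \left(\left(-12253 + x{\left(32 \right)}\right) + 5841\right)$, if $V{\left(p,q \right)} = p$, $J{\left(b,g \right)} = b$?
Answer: $6367$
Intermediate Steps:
$x{\left(t \right)} = 8 + t$
$V{\left(J{\left(-5,8 \right)},110 \right)} - \left(\left(-12253 + x{\left(32 \right)}\right) + 5841\right) = -5 - \left(\left(-12253 + \left(8 + 32\right)\right) + 5841\right) = -5 - \left(\left(-12253 + 40\right) + 5841\right) = -5 - \left(-12213 + 5841\right) = -5 - -6372 = -5 + 6372 = 6367$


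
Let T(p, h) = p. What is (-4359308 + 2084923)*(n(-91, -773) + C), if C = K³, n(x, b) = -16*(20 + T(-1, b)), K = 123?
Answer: -4231636578755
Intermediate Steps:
n(x, b) = -304 (n(x, b) = -16*(20 - 1) = -16*19 = -304)
C = 1860867 (C = 123³ = 1860867)
(-4359308 + 2084923)*(n(-91, -773) + C) = (-4359308 + 2084923)*(-304 + 1860867) = -2274385*1860563 = -4231636578755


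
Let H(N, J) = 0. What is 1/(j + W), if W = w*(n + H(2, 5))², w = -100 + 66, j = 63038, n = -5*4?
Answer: 1/49438 ≈ 2.0227e-5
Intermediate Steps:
n = -20
w = -34
W = -13600 (W = -34*(-20 + 0)² = -34*(-20)² = -34*400 = -13600)
1/(j + W) = 1/(63038 - 13600) = 1/49438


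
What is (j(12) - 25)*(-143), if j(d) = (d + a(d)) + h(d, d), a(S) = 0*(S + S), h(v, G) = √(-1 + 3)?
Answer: 1859 - 143*√2 ≈ 1656.8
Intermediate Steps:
h(v, G) = √2
a(S) = 0 (a(S) = 0*(2*S) = 0)
j(d) = d + √2 (j(d) = (d + 0) + √2 = d + √2)
(j(12) - 25)*(-143) = ((12 + √2) - 25)*(-143) = (-13 + √2)*(-143) = 1859 - 143*√2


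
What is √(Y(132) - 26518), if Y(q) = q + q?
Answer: I*√26254 ≈ 162.03*I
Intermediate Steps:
Y(q) = 2*q
√(Y(132) - 26518) = √(2*132 - 26518) = √(264 - 26518) = √(-26254) = I*√26254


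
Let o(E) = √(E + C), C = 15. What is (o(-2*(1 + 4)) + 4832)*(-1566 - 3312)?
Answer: -23570496 - 4878*√5 ≈ -2.3581e+7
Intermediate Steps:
o(E) = √(15 + E) (o(E) = √(E + 15) = √(15 + E))
(o(-2*(1 + 4)) + 4832)*(-1566 - 3312) = (√(15 - 2*(1 + 4)) + 4832)*(-1566 - 3312) = (√(15 - 2*5) + 4832)*(-4878) = (√(15 - 10) + 4832)*(-4878) = (√5 + 4832)*(-4878) = (4832 + √5)*(-4878) = -23570496 - 4878*√5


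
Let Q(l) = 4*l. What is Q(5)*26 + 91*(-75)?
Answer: -6305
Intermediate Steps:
Q(5)*26 + 91*(-75) = (4*5)*26 + 91*(-75) = 20*26 - 6825 = 520 - 6825 = -6305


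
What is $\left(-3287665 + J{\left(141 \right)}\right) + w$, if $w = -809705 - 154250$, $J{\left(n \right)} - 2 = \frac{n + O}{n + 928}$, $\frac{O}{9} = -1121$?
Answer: $- \frac{4544989590}{1069} \approx -4.2516 \cdot 10^{6}$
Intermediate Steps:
$O = -10089$ ($O = 9 \left(-1121\right) = -10089$)
$J{\left(n \right)} = 2 + \frac{-10089 + n}{928 + n}$ ($J{\left(n \right)} = 2 + \frac{n - 10089}{n + 928} = 2 + \frac{-10089 + n}{928 + n}$)
$w = -963955$ ($w = -809705 - 154250 = -963955$)
$\left(-3287665 + J{\left(141 \right)}\right) + w = \left(-3287665 + \frac{-8233 + 3 \cdot 141}{928 + 141}\right) - 963955 = \left(-3287665 + \frac{-8233 + 423}{1069}\right) - 963955 = \left(-3287665 + \frac{1}{1069} \left(-7810\right)\right) - 963955 = \left(-3287665 - \frac{7810}{1069}\right) - 963955 = - \frac{3514521695}{1069} - 963955 = - \frac{4544989590}{1069}$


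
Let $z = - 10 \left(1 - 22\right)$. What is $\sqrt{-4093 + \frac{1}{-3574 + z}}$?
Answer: $\frac{7 i \sqrt{280997}}{58} \approx 63.977 i$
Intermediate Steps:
$z = 210$ ($z = \left(-10\right) \left(-21\right) = 210$)
$\sqrt{-4093 + \frac{1}{-3574 + z}} = \sqrt{-4093 + \frac{1}{-3574 + 210}} = \sqrt{-4093 + \frac{1}{-3364}} = \sqrt{-4093 - \frac{1}{3364}} = \sqrt{- \frac{13768853}{3364}} = \frac{7 i \sqrt{280997}}{58}$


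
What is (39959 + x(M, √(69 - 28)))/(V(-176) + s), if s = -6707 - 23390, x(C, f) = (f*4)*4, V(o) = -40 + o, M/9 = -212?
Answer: -39959/30313 - 16*√41/30313 ≈ -1.3216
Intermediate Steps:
M = -1908 (M = 9*(-212) = -1908)
x(C, f) = 16*f (x(C, f) = (4*f)*4 = 16*f)
s = -30097
(39959 + x(M, √(69 - 28)))/(V(-176) + s) = (39959 + 16*√(69 - 28))/((-40 - 176) - 30097) = (39959 + 16*√41)/(-216 - 30097) = (39959 + 16*√41)/(-30313) = (39959 + 16*√41)*(-1/30313) = -39959/30313 - 16*√41/30313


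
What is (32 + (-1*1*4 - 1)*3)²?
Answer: 289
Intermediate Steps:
(32 + (-1*1*4 - 1)*3)² = (32 + (-1*4 - 1)*3)² = (32 + (-4 - 1)*3)² = (32 - 5*3)² = (32 - 15)² = 17² = 289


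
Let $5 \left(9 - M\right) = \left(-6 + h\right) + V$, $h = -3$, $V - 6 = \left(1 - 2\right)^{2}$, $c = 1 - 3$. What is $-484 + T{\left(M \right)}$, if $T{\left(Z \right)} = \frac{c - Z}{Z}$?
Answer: $- \frac{22805}{47} \approx -485.21$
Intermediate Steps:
$c = -2$
$V = 7$ ($V = 6 + \left(1 - 2\right)^{2} = 6 + \left(-1\right)^{2} = 6 + 1 = 7$)
$M = \frac{47}{5}$ ($M = 9 - \frac{\left(-6 - 3\right) + 7}{5} = 9 - \frac{-9 + 7}{5} = 9 - - \frac{2}{5} = 9 + \frac{2}{5} = \frac{47}{5} \approx 9.4$)
$T{\left(Z \right)} = \frac{-2 - Z}{Z}$
$-484 + T{\left(M \right)} = -484 + \frac{-2 - \frac{47}{5}}{\frac{47}{5}} = -484 + \frac{5 \left(-2 - \frac{47}{5}\right)}{47} = -484 + \frac{5}{47} \left(- \frac{57}{5}\right) = -484 - \frac{57}{47} = - \frac{22805}{47}$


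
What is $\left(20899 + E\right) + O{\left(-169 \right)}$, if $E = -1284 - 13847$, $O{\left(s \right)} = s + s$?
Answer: $5430$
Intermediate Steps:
$O{\left(s \right)} = 2 s$
$E = -15131$ ($E = -1284 - 13847 = -15131$)
$\left(20899 + E\right) + O{\left(-169 \right)} = \left(20899 - 15131\right) + 2 \left(-169\right) = 5768 - 338 = 5430$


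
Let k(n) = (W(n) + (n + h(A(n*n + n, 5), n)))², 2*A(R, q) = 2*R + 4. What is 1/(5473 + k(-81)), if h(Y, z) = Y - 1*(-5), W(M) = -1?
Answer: 1/41029498 ≈ 2.4373e-8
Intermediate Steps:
A(R, q) = 2 + R (A(R, q) = (2*R + 4)/2 = (4 + 2*R)/2 = 2 + R)
h(Y, z) = 5 + Y (h(Y, z) = Y + 5 = 5 + Y)
k(n) = (6 + n² + 2*n)² (k(n) = (-1 + (n + (5 + (2 + (n*n + n)))))² = (-1 + (n + (5 + (2 + (n² + n)))))² = (-1 + (n + (5 + (2 + (n + n²)))))² = (-1 + (n + (5 + (2 + n + n²))))² = (-1 + (n + (7 + n + n²)))² = (-1 + (7 + n² + 2*n))² = (6 + n² + 2*n)²)
1/(5473 + k(-81)) = 1/(5473 + (6 - 81 - 81*(1 - 81))²) = 1/(5473 + (6 - 81 - 81*(-80))²) = 1/(5473 + (6 - 81 + 6480)²) = 1/(5473 + 6405²) = 1/(5473 + 41024025) = 1/41029498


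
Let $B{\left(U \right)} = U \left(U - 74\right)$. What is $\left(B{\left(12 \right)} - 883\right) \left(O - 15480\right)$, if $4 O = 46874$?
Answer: $\frac{12239921}{2} \approx 6.12 \cdot 10^{6}$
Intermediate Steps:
$B{\left(U \right)} = U \left(-74 + U\right)$
$O = \frac{23437}{2}$ ($O = \frac{1}{4} \cdot 46874 = \frac{23437}{2} \approx 11719.0$)
$\left(B{\left(12 \right)} - 883\right) \left(O - 15480\right) = \left(12 \left(-74 + 12\right) - 883\right) \left(\frac{23437}{2} - 15480\right) = \left(12 \left(-62\right) - 883\right) \left(- \frac{7523}{2}\right) = \left(-744 - 883\right) \left(- \frac{7523}{2}\right) = \left(-1627\right) \left(- \frac{7523}{2}\right) = \frac{12239921}{2}$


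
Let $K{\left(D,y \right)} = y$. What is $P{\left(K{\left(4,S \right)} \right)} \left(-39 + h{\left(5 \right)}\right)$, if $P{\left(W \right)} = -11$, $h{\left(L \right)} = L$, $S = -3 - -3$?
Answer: $374$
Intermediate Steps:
$S = 0$ ($S = -3 + 3 = 0$)
$P{\left(K{\left(4,S \right)} \right)} \left(-39 + h{\left(5 \right)}\right) = - 11 \left(-39 + 5\right) = \left(-11\right) \left(-34\right) = 374$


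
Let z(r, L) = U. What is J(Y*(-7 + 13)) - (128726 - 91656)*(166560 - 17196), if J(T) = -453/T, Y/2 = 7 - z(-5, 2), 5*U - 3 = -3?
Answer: -155033857591/28 ≈ -5.5369e+9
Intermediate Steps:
U = 0 (U = ⅗ + (⅕)*(-3) = ⅗ - ⅗ = 0)
z(r, L) = 0
Y = 14 (Y = 2*(7 - 1*0) = 2*(7 + 0) = 2*7 = 14)
J(Y*(-7 + 13)) - (128726 - 91656)*(166560 - 17196) = -453*1/(14*(-7 + 13)) - (128726 - 91656)*(166560 - 17196) = -453/(14*6) - 37070*149364 = -453/84 - 1*5536923480 = -453*1/84 - 5536923480 = -151/28 - 5536923480 = -155033857591/28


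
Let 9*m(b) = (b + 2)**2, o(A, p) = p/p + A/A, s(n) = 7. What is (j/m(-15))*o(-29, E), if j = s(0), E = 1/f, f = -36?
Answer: 126/169 ≈ 0.74556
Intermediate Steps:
E = -1/36 (E = 1/(-36) = -1/36 ≈ -0.027778)
o(A, p) = 2 (o(A, p) = 1 + 1 = 2)
j = 7
m(b) = (2 + b)**2/9 (m(b) = (b + 2)**2/9 = (2 + b)**2/9)
(j/m(-15))*o(-29, E) = (7/(((2 - 15)**2/9)))*2 = (7/(((1/9)*(-13)**2)))*2 = (7/(((1/9)*169)))*2 = (7/(169/9))*2 = (7*(9/169))*2 = (63/169)*2 = 126/169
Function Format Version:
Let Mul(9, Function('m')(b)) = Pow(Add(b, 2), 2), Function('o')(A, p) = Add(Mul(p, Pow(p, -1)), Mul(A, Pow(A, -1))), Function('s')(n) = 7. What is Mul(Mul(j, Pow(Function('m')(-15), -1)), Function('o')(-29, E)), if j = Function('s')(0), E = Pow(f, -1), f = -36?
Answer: Rational(126, 169) ≈ 0.74556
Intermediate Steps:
E = Rational(-1, 36) (E = Pow(-36, -1) = Rational(-1, 36) ≈ -0.027778)
Function('o')(A, p) = 2 (Function('o')(A, p) = Add(1, 1) = 2)
j = 7
Function('m')(b) = Mul(Rational(1, 9), Pow(Add(2, b), 2)) (Function('m')(b) = Mul(Rational(1, 9), Pow(Add(b, 2), 2)) = Mul(Rational(1, 9), Pow(Add(2, b), 2)))
Mul(Mul(j, Pow(Function('m')(-15), -1)), Function('o')(-29, E)) = Mul(Mul(7, Pow(Mul(Rational(1, 9), Pow(Add(2, -15), 2)), -1)), 2) = Mul(Mul(7, Pow(Mul(Rational(1, 9), Pow(-13, 2)), -1)), 2) = Mul(Mul(7, Pow(Mul(Rational(1, 9), 169), -1)), 2) = Mul(Mul(7, Pow(Rational(169, 9), -1)), 2) = Mul(Mul(7, Rational(9, 169)), 2) = Mul(Rational(63, 169), 2) = Rational(126, 169)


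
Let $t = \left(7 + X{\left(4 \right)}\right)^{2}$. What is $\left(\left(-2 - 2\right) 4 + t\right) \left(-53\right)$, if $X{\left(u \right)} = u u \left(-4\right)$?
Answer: $-171349$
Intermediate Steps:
$X{\left(u \right)} = - 4 u^{2}$ ($X{\left(u \right)} = u^{2} \left(-4\right) = - 4 u^{2}$)
$t = 3249$ ($t = \left(7 - 4 \cdot 4^{2}\right)^{2} = \left(7 - 64\right)^{2} = \left(-57\right)^{2} = 3249$)
$\left(\left(-2 - 2\right) 4 + t\right) \left(-53\right) = \left(\left(-2 - 2\right) 4 + 3249\right) \left(-53\right) = \left(\left(-4\right) 4 + 3249\right) \left(-53\right) = \left(-16 + 3249\right) \left(-53\right) = 3233 \left(-53\right) = -171349$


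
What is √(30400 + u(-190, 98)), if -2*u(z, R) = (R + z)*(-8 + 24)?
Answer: 4*√1946 ≈ 176.45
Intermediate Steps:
u(z, R) = -8*R - 8*z (u(z, R) = -(R + z)*(-8 + 24)/2 = -(R + z)*16/2 = -(16*R + 16*z)/2 = -8*R - 8*z)
√(30400 + u(-190, 98)) = √(30400 + (-8*98 - 8*(-190))) = √(30400 + (-784 + 1520)) = √(30400 + 736) = √31136 = 4*√1946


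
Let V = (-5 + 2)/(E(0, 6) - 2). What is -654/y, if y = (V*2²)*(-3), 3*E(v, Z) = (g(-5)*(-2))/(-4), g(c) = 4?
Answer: 218/9 ≈ 24.222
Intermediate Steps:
E(v, Z) = ⅔ (E(v, Z) = ((4*(-2))/(-4))/3 = (-8*(-¼))/3 = (⅓)*2 = ⅔)
V = 9/4 (V = (-5 + 2)/(⅔ - 2) = -3/(-4/3) = -3*(-¾) = 9/4 ≈ 2.2500)
y = -27 (y = ((9/4)*2²)*(-3) = ((9/4)*4)*(-3) = 9*(-3) = -27)
-654/y = -654/(-27) = -654*(-1/27) = 218/9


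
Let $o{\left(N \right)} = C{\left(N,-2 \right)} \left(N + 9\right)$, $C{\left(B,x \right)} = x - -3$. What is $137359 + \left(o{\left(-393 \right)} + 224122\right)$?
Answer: $361097$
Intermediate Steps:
$C{\left(B,x \right)} = 3 + x$ ($C{\left(B,x \right)} = x + 3 = 3 + x$)
$o{\left(N \right)} = 9 + N$ ($o{\left(N \right)} = \left(3 - 2\right) \left(N + 9\right) = 1 \left(9 + N\right) = 9 + N$)
$137359 + \left(o{\left(-393 \right)} + 224122\right) = 137359 + \left(\left(9 - 393\right) + 224122\right) = 137359 + \left(-384 + 224122\right) = 137359 + 223738 = 361097$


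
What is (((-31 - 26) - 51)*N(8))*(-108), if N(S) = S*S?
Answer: 746496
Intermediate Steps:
N(S) = S²
(((-31 - 26) - 51)*N(8))*(-108) = (((-31 - 26) - 51)*8²)*(-108) = ((-57 - 51)*64)*(-108) = -108*64*(-108) = -6912*(-108) = 746496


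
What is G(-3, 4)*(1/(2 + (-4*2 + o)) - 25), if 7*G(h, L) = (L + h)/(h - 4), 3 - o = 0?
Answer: 76/147 ≈ 0.51701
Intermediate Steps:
o = 3 (o = 3 - 1*0 = 3 + 0 = 3)
G(h, L) = (L + h)/(7*(-4 + h)) (G(h, L) = ((L + h)/(h - 4))/7 = ((L + h)/(-4 + h))/7 = (L + h)/(7*(-4 + h)))
G(-3, 4)*(1/(2 + (-4*2 + o)) - 25) = ((4 - 3)/(7*(-4 - 3)))*(1/(2 + (-4*2 + 3)) - 25) = ((⅐)*1/(-7))*(1/(2 + (-8 + 3)) - 25) = ((⅐)*(-⅐)*1)*(1/(2 - 5) - 25) = -(1/(-3) - 25)/49 = -(-⅓ - 25)/49 = -1/49*(-76/3) = 76/147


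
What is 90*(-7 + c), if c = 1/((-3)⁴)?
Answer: -5660/9 ≈ -628.89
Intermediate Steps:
c = 1/81 ≈ 0.012346
90*(-7 + c) = 90*(-7 + 1/81) = 90*(-566/81) = -5660/9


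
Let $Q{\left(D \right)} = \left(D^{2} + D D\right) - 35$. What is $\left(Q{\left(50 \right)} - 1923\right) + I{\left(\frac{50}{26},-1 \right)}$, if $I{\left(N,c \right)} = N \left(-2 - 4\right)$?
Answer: $\frac{39396}{13} \approx 3030.5$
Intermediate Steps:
$Q{\left(D \right)} = -35 + 2 D^{2}$ ($Q{\left(D \right)} = \left(D^{2} + D^{2}\right) - 35 = 2 D^{2} - 35 = -35 + 2 D^{2}$)
$I{\left(N,c \right)} = - 6 N$ ($I{\left(N,c \right)} = N \left(-6\right) = - 6 N$)
$\left(Q{\left(50 \right)} - 1923\right) + I{\left(\frac{50}{26},-1 \right)} = \left(\left(-35 + 2 \cdot 50^{2}\right) - 1923\right) - 6 \cdot \frac{50}{26} = \left(\left(-35 + 2 \cdot 2500\right) - 1923\right) - 6 \cdot 50 \cdot \frac{1}{26} = \left(\left(-35 + 5000\right) - 1923\right) - \frac{150}{13} = \left(4965 - 1923\right) - \frac{150}{13} = 3042 - \frac{150}{13} = \frac{39396}{13}$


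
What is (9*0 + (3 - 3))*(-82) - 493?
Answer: -493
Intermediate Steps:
(9*0 + (3 - 3))*(-82) - 493 = (0 + 0)*(-82) - 493 = 0*(-82) - 493 = 0 - 493 = -493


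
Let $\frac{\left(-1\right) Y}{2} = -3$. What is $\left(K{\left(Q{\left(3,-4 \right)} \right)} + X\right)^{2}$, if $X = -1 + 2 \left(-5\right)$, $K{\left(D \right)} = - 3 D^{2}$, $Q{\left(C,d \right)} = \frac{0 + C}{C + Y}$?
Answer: $\frac{1156}{9} \approx 128.44$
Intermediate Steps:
$Y = 6$ ($Y = \left(-2\right) \left(-3\right) = 6$)
$Q{\left(C,d \right)} = \frac{C}{6 + C}$ ($Q{\left(C,d \right)} = \frac{0 + C}{C + 6} = \frac{C}{6 + C}$)
$X = -11$ ($X = -1 - 10 = -11$)
$\left(K{\left(Q{\left(3,-4 \right)} \right)} + X\right)^{2} = \left(- 3 \left(\frac{3}{6 + 3}\right)^{2} - 11\right)^{2} = \left(- 3 \left(\frac{3}{9}\right)^{2} - 11\right)^{2} = \left(- 3 \left(3 \cdot \frac{1}{9}\right)^{2} - 11\right)^{2} = \left(- \frac{3}{9} - 11\right)^{2} = \left(\left(-3\right) \frac{1}{9} - 11\right)^{2} = \left(- \frac{1}{3} - 11\right)^{2} = \left(- \frac{34}{3}\right)^{2} = \frac{1156}{9}$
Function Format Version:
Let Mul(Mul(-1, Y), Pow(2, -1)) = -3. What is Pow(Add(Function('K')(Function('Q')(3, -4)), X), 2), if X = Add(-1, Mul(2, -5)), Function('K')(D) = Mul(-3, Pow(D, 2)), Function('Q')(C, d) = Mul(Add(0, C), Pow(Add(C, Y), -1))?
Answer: Rational(1156, 9) ≈ 128.44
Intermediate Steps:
Y = 6 (Y = Mul(-2, -3) = 6)
Function('Q')(C, d) = Mul(C, Pow(Add(6, C), -1)) (Function('Q')(C, d) = Mul(Add(0, C), Pow(Add(C, 6), -1)) = Mul(C, Pow(Add(6, C), -1)))
X = -11 (X = Add(-1, -10) = -11)
Pow(Add(Function('K')(Function('Q')(3, -4)), X), 2) = Pow(Add(Mul(-3, Pow(Mul(3, Pow(Add(6, 3), -1)), 2)), -11), 2) = Pow(Add(Mul(-3, Pow(Mul(3, Pow(9, -1)), 2)), -11), 2) = Pow(Add(Mul(-3, Pow(Mul(3, Rational(1, 9)), 2)), -11), 2) = Pow(Add(Mul(-3, Pow(Rational(1, 3), 2)), -11), 2) = Pow(Add(Mul(-3, Rational(1, 9)), -11), 2) = Pow(Add(Rational(-1, 3), -11), 2) = Pow(Rational(-34, 3), 2) = Rational(1156, 9)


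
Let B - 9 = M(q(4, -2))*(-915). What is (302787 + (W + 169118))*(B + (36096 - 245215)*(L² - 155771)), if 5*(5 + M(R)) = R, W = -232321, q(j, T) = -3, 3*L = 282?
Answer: 7361674902874432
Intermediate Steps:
L = 94 (L = (⅓)*282 = 94)
M(R) = -5 + R/5
B = 5133 (B = 9 + (-5 + (⅕)*(-3))*(-915) = 9 + (-5 - ⅗)*(-915) = 9 - 28/5*(-915) = 9 + 5124 = 5133)
(302787 + (W + 169118))*(B + (36096 - 245215)*(L² - 155771)) = (302787 + (-232321 + 169118))*(5133 + (36096 - 245215)*(94² - 155771)) = (302787 - 63203)*(5133 - 209119*(8836 - 155771)) = 239584*(5133 - 209119*(-146935)) = 239584*(5133 + 30726900265) = 239584*30726905398 = 7361674902874432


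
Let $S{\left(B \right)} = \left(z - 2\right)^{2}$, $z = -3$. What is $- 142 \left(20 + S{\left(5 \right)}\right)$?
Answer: $-6390$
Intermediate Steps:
$S{\left(B \right)} = 25$ ($S{\left(B \right)} = \left(-3 - 2\right)^{2} = \left(-5\right)^{2} = 25$)
$- 142 \left(20 + S{\left(5 \right)}\right) = - 142 \left(20 + 25\right) = \left(-142\right) 45 = -6390$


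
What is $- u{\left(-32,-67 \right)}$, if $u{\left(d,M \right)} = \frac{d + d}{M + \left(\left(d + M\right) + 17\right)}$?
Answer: $- \frac{64}{149} \approx -0.42953$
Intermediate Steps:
$u{\left(d,M \right)} = \frac{2 d}{17 + d + 2 M}$ ($u{\left(d,M \right)} = \frac{2 d}{M + \left(\left(M + d\right) + 17\right)} = \frac{2 d}{M + \left(17 + M + d\right)} = \frac{2 d}{17 + d + 2 M}$)
$- u{\left(-32,-67 \right)} = - \frac{2 \left(-32\right)}{17 - 32 + 2 \left(-67\right)} = - \frac{2 \left(-32\right)}{17 - 32 - 134} = - \frac{2 \left(-32\right)}{-149} = - \frac{2 \left(-32\right) \left(-1\right)}{149} = \left(-1\right) \frac{64}{149} = - \frac{64}{149}$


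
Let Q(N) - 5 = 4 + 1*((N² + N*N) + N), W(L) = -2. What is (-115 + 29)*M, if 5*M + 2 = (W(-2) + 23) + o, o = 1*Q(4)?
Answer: -5504/5 ≈ -1100.8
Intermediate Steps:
Q(N) = 9 + N + 2*N² (Q(N) = 5 + (4 + 1*((N² + N*N) + N)) = 5 + (4 + 1*((N² + N²) + N)) = 5 + (4 + 1*(2*N² + N)) = 5 + (4 + 1*(N + 2*N²)) = 5 + (4 + (N + 2*N²)) = 5 + (4 + N + 2*N²) = 9 + N + 2*N²)
o = 45 (o = 1*(9 + 4 + 2*4²) = 1*(9 + 4 + 2*16) = 1*(9 + 4 + 32) = 1*45 = 45)
M = 64/5 (M = -⅖ + ((-2 + 23) + 45)/5 = -⅖ + (21 + 45)/5 = -⅖ + (⅕)*66 = -⅖ + 66/5 = 64/5 ≈ 12.800)
(-115 + 29)*M = (-115 + 29)*(64/5) = -86*64/5 = -5504/5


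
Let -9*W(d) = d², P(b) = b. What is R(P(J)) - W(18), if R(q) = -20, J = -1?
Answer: 16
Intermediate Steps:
W(d) = -d²/9
R(P(J)) - W(18) = -20 - (-1)*18²/9 = -20 - (-1)*324/9 = -20 - 1*(-36) = -20 + 36 = 16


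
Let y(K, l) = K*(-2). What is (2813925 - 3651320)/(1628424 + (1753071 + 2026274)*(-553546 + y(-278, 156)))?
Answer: 837395/2089938363126 ≈ 4.0068e-7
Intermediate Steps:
y(K, l) = -2*K
(2813925 - 3651320)/(1628424 + (1753071 + 2026274)*(-553546 + y(-278, 156))) = (2813925 - 3651320)/(1628424 + (1753071 + 2026274)*(-553546 - 2*(-278))) = -837395/(1628424 + 3779345*(-553546 + 556)) = -837395/(1628424 + 3779345*(-552990)) = -837395/(1628424 - 2089939991550) = -837395/(-2089938363126) = -837395*(-1/2089938363126) = 837395/2089938363126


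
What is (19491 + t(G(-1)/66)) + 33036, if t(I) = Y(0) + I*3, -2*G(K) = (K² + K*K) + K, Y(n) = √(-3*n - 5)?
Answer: 2311187/44 + I*√5 ≈ 52527.0 + 2.2361*I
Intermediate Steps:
Y(n) = √(-5 - 3*n)
G(K) = -K² - K/2 (G(K) = -((K² + K*K) + K)/2 = -((K² + K²) + K)/2 = -(2*K² + K)/2 = -(K + 2*K²)/2 = -K² - K/2)
t(I) = 3*I + I*√5 (t(I) = √(-5 - 3*0) + I*3 = √(-5 + 0) + 3*I = √(-5) + 3*I = I*√5 + 3*I = 3*I + I*√5)
(19491 + t(G(-1)/66)) + 33036 = (19491 + (3*(-1*(-1)*(½ - 1)/66) + I*√5)) + 33036 = (19491 + (3*(-1*(-1)*(-½)*(1/66)) + I*√5)) + 33036 = (19491 + (3*(-½*1/66) + I*√5)) + 33036 = (19491 + (3*(-1/132) + I*√5)) + 33036 = (19491 + (-1/44 + I*√5)) + 33036 = (857603/44 + I*√5) + 33036 = 2311187/44 + I*√5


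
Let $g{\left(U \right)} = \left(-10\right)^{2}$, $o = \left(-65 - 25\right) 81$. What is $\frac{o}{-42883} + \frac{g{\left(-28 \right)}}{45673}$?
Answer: $\frac{337244470}{1958595259} \approx 0.17219$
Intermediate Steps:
$o = -7290$ ($o = \left(-90\right) 81 = -7290$)
$g{\left(U \right)} = 100$
$\frac{o}{-42883} + \frac{g{\left(-28 \right)}}{45673} = - \frac{7290}{-42883} + \frac{100}{45673} = \left(-7290\right) \left(- \frac{1}{42883}\right) + 100 \cdot \frac{1}{45673} = \frac{7290}{42883} + \frac{100}{45673} = \frac{337244470}{1958595259}$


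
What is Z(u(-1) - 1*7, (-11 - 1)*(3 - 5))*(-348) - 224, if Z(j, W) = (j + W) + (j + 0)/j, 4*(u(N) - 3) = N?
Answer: -7445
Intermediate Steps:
u(N) = 3 + N/4
Z(j, W) = 1 + W + j (Z(j, W) = (W + j) + j/j = (W + j) + 1 = 1 + W + j)
Z(u(-1) - 1*7, (-11 - 1)*(3 - 5))*(-348) - 224 = (1 + (-11 - 1)*(3 - 5) + ((3 + (¼)*(-1)) - 1*7))*(-348) - 224 = (1 - 12*(-2) + ((3 - ¼) - 7))*(-348) - 224 = (1 + 24 + (11/4 - 7))*(-348) - 224 = (1 + 24 - 17/4)*(-348) - 224 = (83/4)*(-348) - 224 = -7221 - 224 = -7445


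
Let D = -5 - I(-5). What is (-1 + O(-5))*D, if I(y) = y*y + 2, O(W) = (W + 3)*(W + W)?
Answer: -608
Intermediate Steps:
O(W) = 2*W*(3 + W) (O(W) = (3 + W)*(2*W) = 2*W*(3 + W))
I(y) = 2 + y² (I(y) = y² + 2 = 2 + y²)
D = -32 (D = -5 - (2 + (-5)²) = -5 - (2 + 25) = -5 - 1*27 = -5 - 27 = -32)
(-1 + O(-5))*D = (-1 + 2*(-5)*(3 - 5))*(-32) = (-1 + 2*(-5)*(-2))*(-32) = (-1 + 20)*(-32) = 19*(-32) = -608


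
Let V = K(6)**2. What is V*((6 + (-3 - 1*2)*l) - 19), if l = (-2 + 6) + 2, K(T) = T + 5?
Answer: -5203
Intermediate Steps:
K(T) = 5 + T
V = 121 (V = (5 + 6)**2 = 11**2 = 121)
l = 6 (l = 4 + 2 = 6)
V*((6 + (-3 - 1*2)*l) - 19) = 121*((6 + (-3 - 1*2)*6) - 19) = 121*((6 + (-3 - 2)*6) - 19) = 121*((6 - 5*6) - 19) = 121*((6 - 30) - 19) = 121*(-24 - 19) = 121*(-43) = -5203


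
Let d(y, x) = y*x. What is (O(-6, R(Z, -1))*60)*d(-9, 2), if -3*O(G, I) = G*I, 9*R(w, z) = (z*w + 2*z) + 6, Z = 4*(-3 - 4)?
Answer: -7680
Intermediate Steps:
Z = -28 (Z = 4*(-7) = -28)
R(w, z) = 2/3 + 2*z/9 + w*z/9 (R(w, z) = ((z*w + 2*z) + 6)/9 = ((w*z + 2*z) + 6)/9 = ((2*z + w*z) + 6)/9 = (6 + 2*z + w*z)/9 = 2/3 + 2*z/9 + w*z/9)
O(G, I) = -G*I/3
d(y, x) = x*y
(O(-6, R(Z, -1))*60)*d(-9, 2) = (-1/3*(-6)*(2/3 + (2/9)*(-1) + (1/9)*(-28)*(-1))*60)*(2*(-9)) = (-1/3*(-6)*(2/3 - 2/9 + 28/9)*60)*(-18) = (-1/3*(-6)*32/9*60)*(-18) = ((64/9)*60)*(-18) = (1280/3)*(-18) = -7680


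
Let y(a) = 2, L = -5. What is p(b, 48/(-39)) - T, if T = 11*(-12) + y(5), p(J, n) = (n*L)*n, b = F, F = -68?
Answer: 20690/169 ≈ 122.43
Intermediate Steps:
b = -68
p(J, n) = -5*n² (p(J, n) = (n*(-5))*n = (-5*n)*n = -5*n²)
T = -130 (T = 11*(-12) + 2 = -132 + 2 = -130)
p(b, 48/(-39)) - T = -5*(48/(-39))² - 1*(-130) = -5*(48*(-1/39))² + 130 = -5*(-16/13)² + 130 = -5*256/169 + 130 = -1280/169 + 130 = 20690/169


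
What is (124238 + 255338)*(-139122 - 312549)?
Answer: -171443471496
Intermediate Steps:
(124238 + 255338)*(-139122 - 312549) = 379576*(-451671) = -171443471496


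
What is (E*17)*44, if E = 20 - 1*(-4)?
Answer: 17952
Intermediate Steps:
E = 24 (E = 20 + 4 = 24)
(E*17)*44 = (24*17)*44 = 408*44 = 17952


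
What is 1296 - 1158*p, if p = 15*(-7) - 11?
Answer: 135624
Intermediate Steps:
p = -116 (p = -105 - 11 = -116)
1296 - 1158*p = 1296 - 1158*(-116) = 1296 + 134328 = 135624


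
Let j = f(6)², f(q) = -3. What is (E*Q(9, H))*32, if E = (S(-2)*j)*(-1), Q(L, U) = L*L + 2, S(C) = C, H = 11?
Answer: 47808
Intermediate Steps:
j = 9 (j = (-3)² = 9)
Q(L, U) = 2 + L² (Q(L, U) = L² + 2 = 2 + L²)
E = 18 (E = -2*9*(-1) = -18*(-1) = 18)
(E*Q(9, H))*32 = (18*(2 + 9²))*32 = (18*(2 + 81))*32 = (18*83)*32 = 1494*32 = 47808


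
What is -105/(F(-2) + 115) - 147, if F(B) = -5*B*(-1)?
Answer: -148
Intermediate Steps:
F(B) = 5*B
-105/(F(-2) + 115) - 147 = -105/(5*(-2) + 115) - 147 = -105/(-10 + 115) - 147 = -105/105 - 147 = -105*1/105 - 147 = -1 - 147 = -148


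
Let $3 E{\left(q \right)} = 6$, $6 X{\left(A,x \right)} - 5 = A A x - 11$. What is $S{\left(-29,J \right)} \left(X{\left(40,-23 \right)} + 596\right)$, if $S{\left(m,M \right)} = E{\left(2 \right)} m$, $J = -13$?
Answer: $\frac{963670}{3} \approx 3.2122 \cdot 10^{5}$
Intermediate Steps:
$X{\left(A,x \right)} = -1 + \frac{x A^{2}}{6}$ ($X{\left(A,x \right)} = \frac{5}{6} + \frac{A A x - 11}{6} = \frac{5}{6} + \frac{A^{2} x - 11}{6} = \frac{5}{6} + \frac{x A^{2} - 11}{6} = \frac{5}{6} + \frac{-11 + x A^{2}}{6} = \frac{5}{6} + \left(- \frac{11}{6} + \frac{x A^{2}}{6}\right) = -1 + \frac{x A^{2}}{6}$)
$E{\left(q \right)} = 2$ ($E{\left(q \right)} = \frac{1}{3} \cdot 6 = 2$)
$S{\left(m,M \right)} = 2 m$
$S{\left(-29,J \right)} \left(X{\left(40,-23 \right)} + 596\right) = 2 \left(-29\right) \left(\left(-1 + \frac{1}{6} \left(-23\right) 40^{2}\right) + 596\right) = - 58 \left(\left(-1 + \frac{1}{6} \left(-23\right) 1600\right) + 596\right) = - 58 \left(\left(-1 - \frac{18400}{3}\right) + 596\right) = - 58 \left(- \frac{18403}{3} + 596\right) = \left(-58\right) \left(- \frac{16615}{3}\right) = \frac{963670}{3}$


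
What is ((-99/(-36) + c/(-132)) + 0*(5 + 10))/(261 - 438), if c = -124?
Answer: -487/23364 ≈ -0.020844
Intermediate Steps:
((-99/(-36) + c/(-132)) + 0*(5 + 10))/(261 - 438) = ((-99/(-36) - 124/(-132)) + 0*(5 + 10))/(261 - 438) = ((-99*(-1/36) - 124*(-1/132)) + 0*15)/(-177) = ((11/4 + 31/33) + 0)*(-1/177) = (487/132 + 0)*(-1/177) = (487/132)*(-1/177) = -487/23364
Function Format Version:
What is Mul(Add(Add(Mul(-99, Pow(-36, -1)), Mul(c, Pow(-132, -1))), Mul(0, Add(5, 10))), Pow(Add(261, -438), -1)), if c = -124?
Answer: Rational(-487, 23364) ≈ -0.020844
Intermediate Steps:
Mul(Add(Add(Mul(-99, Pow(-36, -1)), Mul(c, Pow(-132, -1))), Mul(0, Add(5, 10))), Pow(Add(261, -438), -1)) = Mul(Add(Add(Mul(-99, Pow(-36, -1)), Mul(-124, Pow(-132, -1))), Mul(0, Add(5, 10))), Pow(Add(261, -438), -1)) = Mul(Add(Add(Mul(-99, Rational(-1, 36)), Mul(-124, Rational(-1, 132))), Mul(0, 15)), Pow(-177, -1)) = Mul(Add(Add(Rational(11, 4), Rational(31, 33)), 0), Rational(-1, 177)) = Mul(Add(Rational(487, 132), 0), Rational(-1, 177)) = Mul(Rational(487, 132), Rational(-1, 177)) = Rational(-487, 23364)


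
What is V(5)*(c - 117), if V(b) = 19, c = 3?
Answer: -2166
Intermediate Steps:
V(5)*(c - 117) = 19*(3 - 117) = 19*(-114) = -2166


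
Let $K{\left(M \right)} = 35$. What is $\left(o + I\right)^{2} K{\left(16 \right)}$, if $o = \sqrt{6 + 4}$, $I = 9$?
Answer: $3185 + 630 \sqrt{10} \approx 5177.2$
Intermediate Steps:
$o = \sqrt{10} \approx 3.1623$
$\left(o + I\right)^{2} K{\left(16 \right)} = \left(\sqrt{10} + 9\right)^{2} \cdot 35 = \left(9 + \sqrt{10}\right)^{2} \cdot 35 = 35 \left(9 + \sqrt{10}\right)^{2}$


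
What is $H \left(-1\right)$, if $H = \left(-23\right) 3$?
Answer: $69$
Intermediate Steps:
$H = -69$
$H \left(-1\right) = \left(-69\right) \left(-1\right) = 69$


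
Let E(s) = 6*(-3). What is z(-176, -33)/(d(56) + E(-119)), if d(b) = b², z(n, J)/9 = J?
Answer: -297/3118 ≈ -0.095253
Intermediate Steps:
E(s) = -18
z(n, J) = 9*J
z(-176, -33)/(d(56) + E(-119)) = (9*(-33))/(56² - 18) = -297/(3136 - 18) = -297/3118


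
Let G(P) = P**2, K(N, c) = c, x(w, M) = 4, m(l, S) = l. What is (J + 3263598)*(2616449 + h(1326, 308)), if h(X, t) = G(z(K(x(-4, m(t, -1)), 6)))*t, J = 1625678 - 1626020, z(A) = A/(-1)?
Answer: 8574325880472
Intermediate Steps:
z(A) = -A (z(A) = A*(-1) = -A)
J = -342
h(X, t) = 36*t (h(X, t) = (-1*6)**2*t = (-6)**2*t = 36*t)
(J + 3263598)*(2616449 + h(1326, 308)) = (-342 + 3263598)*(2616449 + 36*308) = 3263256*(2616449 + 11088) = 3263256*2627537 = 8574325880472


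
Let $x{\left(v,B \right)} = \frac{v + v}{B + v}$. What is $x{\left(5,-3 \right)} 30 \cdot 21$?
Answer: $3150$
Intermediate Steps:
$x{\left(v,B \right)} = \frac{2 v}{B + v}$
$x{\left(5,-3 \right)} 30 \cdot 21 = 2 \cdot 5 \frac{1}{-3 + 5} \cdot 30 \cdot 21 = 2 \cdot 5 \cdot \frac{1}{2} \cdot 30 \cdot 21 = 5 \cdot 30 \cdot 21 = 150 \cdot 21 = 3150$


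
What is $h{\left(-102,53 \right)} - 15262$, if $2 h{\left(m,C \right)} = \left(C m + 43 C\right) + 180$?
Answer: $- \frac{33471}{2} \approx -16736.0$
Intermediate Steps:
$h{\left(m,C \right)} = 90 + \frac{43 C}{2} + \frac{C m}{2}$ ($h{\left(m,C \right)} = \frac{\left(C m + 43 C\right) + 180}{2} = \frac{\left(43 C + C m\right) + 180}{2} = \frac{180 + 43 C + C m}{2} = 90 + \frac{43 C}{2} + \frac{C m}{2}$)
$h{\left(-102,53 \right)} - 15262 = \left(90 + \frac{43}{2} \cdot 53 + \frac{1}{2} \cdot 53 \left(-102\right)\right) - 15262 = \left(90 + \frac{2279}{2} - 2703\right) - 15262 = - \frac{2947}{2} - 15262 = - \frac{33471}{2}$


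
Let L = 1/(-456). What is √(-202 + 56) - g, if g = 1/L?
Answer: 456 + I*√146 ≈ 456.0 + 12.083*I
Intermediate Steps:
L = -1/456 ≈ -0.0021930
g = -456 (g = 1/(-1/456) = -456)
√(-202 + 56) - g = √(-202 + 56) - 1*(-456) = √(-146) + 456 = I*√146 + 456 = 456 + I*√146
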